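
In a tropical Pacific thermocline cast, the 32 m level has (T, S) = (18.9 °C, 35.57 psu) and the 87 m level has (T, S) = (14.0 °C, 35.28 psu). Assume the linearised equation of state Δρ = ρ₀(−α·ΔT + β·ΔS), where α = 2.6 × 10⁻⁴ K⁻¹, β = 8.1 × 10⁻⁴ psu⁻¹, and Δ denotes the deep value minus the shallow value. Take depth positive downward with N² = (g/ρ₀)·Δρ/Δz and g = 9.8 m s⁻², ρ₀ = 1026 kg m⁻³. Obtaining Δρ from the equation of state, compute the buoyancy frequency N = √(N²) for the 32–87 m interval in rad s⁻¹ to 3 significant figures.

0.0136 rad s⁻¹

ΔT = -4.9 K, ΔS = -0.29 psu (deep − shallow).
Δρ/ρ₀ = −αΔT + βΔS = 1.274 × 10⁻³ − 2.349 × 10⁻⁴ = 1.0391 × 10⁻³, so Δρ ≈ 1.066 kg m⁻³.
N² = (g/ρ₀)·Δρ/Δz = g·(Δρ/ρ₀)/Δz = 9.8 × 1.0391 × 10⁻³ / 55 = 1.8515 × 10⁻⁴ s⁻².
N = √(1.8515 × 10⁻⁴) = 0.013607 rad s⁻¹ ≈ 0.0136 rad s⁻¹.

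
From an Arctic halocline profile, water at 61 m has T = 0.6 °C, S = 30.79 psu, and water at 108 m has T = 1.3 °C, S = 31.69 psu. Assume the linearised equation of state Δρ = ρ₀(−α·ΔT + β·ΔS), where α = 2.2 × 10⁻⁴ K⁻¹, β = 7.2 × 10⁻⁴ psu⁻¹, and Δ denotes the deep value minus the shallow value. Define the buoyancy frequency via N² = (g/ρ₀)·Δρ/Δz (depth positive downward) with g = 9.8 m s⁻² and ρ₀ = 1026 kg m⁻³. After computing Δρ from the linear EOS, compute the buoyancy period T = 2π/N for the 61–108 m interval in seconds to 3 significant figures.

ΔT = +0.7 K, ΔS = +0.90 psu (deep − shallow).
Δρ/ρ₀ = −αΔT + βΔS = -1.54 × 10⁻⁴ + 6.48 × 10⁻⁴ = 4.94 × 10⁻⁴, so Δρ ≈ 0.5068 kg m⁻³.
N² = (g/ρ₀)·Δρ/Δz = g·(Δρ/ρ₀)/Δz = 9.8 × 4.94 × 10⁻⁴ / 47 = 1.0300 × 10⁻⁴ s⁻².
N = √(1.0300 × 10⁻⁴) = 0.010149 rad s⁻¹ → T = 2π/N = 619.09 s ≈ 619 s.

619 s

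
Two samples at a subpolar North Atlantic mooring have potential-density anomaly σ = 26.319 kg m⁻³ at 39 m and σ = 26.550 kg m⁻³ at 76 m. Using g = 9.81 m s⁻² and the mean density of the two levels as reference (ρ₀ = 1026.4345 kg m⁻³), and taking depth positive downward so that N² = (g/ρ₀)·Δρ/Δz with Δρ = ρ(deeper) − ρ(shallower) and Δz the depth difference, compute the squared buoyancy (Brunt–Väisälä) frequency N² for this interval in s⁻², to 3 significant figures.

5.97 × 10⁻⁵ s⁻²

Δρ = 1026.550 − 1026.319 = 0.231 kg m⁻³ over Δz = 76 − 39 = 37 m.
N² = (9.81/1026.4345) × (0.231/37) = 5.9669 × 10⁻⁵ s⁻² ≈ 5.97 × 10⁻⁵ s⁻².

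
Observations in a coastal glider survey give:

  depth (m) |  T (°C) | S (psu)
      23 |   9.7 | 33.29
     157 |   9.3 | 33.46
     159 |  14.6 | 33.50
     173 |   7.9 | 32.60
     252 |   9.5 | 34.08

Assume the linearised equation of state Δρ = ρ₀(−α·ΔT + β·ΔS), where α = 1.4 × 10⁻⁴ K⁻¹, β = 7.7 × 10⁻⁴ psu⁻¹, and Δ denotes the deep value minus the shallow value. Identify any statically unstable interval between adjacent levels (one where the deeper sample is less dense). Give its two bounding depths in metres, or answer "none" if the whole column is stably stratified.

157–159 m

Evaluate Δρ/ρ₀ = −αΔT + βΔS across each adjacent pair:
  23–157 m: −αΔT+βΔS = −(1.4 × 10⁻⁴)(-0.4)+(7.7 × 10⁻⁴)(+0.17) = 1.9 × 10⁻⁴ → stable
  157–159 m: −αΔT+βΔS = −(1.4 × 10⁻⁴)(+5.3)+(7.7 × 10⁻⁴)(+0.04) = -7.1 × 10⁻⁴ → UNSTABLE
  159–173 m: −αΔT+βΔS = −(1.4 × 10⁻⁴)(-6.7)+(7.7 × 10⁻⁴)(-0.90) = 2.4 × 10⁻⁴ → stable
  173–252 m: −αΔT+βΔS = −(1.4 × 10⁻⁴)(+1.6)+(7.7 × 10⁻⁴)(+1.48) = 9.2 × 10⁻⁴ → stable
The 157–159 m interval has Δρ < 0: lighter water underlies denser water.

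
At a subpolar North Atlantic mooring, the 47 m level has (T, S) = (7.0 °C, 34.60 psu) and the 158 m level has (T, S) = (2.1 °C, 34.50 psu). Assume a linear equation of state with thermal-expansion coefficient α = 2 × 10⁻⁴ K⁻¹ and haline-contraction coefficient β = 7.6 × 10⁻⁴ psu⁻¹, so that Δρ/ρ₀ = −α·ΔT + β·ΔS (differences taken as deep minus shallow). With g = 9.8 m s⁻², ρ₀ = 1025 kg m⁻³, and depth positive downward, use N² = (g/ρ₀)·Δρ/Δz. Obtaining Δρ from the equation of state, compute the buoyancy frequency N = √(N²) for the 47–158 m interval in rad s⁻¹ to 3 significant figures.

ΔT = -4.9 K, ΔS = -0.10 psu (deep − shallow).
Δρ/ρ₀ = −αΔT + βΔS = 9.80 × 10⁻⁴ − 7.60 × 10⁻⁵ = 9.04 × 10⁻⁴, so Δρ ≈ 0.9266 kg m⁻³.
N² = (g/ρ₀)·Δρ/Δz = g·(Δρ/ρ₀)/Δz = 9.8 × 9.04 × 10⁻⁴ / 111 = 7.9813 × 10⁻⁵ s⁻².
N = √(7.9813 × 10⁻⁵) = 8.9338 × 10⁻³ rad s⁻¹ ≈ 8.93 × 10⁻³ rad s⁻¹.

8.93 × 10⁻³ rad s⁻¹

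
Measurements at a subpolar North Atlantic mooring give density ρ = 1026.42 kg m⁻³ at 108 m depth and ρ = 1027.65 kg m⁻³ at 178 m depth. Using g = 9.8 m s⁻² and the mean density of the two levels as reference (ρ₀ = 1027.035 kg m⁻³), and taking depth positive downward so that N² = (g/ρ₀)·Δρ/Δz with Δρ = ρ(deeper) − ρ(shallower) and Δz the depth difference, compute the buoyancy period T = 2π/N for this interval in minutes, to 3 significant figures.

8.09 min

Δρ = 1027.65 − 1026.42 = 1.23 kg m⁻³ over Δz = 178 − 108 = 70 m.
N² = (9.8/1027.035) × (1.23/70) = 1.6767 × 10⁻⁴ s⁻².
N = √(1.6767 × 10⁻⁴) = 0.012949 rad s⁻¹, so T = 2π/N = 485.23 s = 8.0872 min ≈ 8.09 min.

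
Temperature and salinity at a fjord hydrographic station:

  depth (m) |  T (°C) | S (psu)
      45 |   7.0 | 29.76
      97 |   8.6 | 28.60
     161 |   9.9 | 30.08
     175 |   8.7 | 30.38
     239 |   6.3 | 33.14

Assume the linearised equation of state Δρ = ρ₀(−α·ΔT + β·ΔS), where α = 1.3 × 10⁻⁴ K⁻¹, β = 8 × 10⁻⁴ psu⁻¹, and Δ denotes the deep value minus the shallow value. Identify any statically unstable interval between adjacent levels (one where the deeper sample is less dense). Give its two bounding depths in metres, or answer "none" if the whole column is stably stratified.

Evaluate Δρ/ρ₀ = −αΔT + βΔS across each adjacent pair:
  45–97 m: −αΔT+βΔS = −(1.3 × 10⁻⁴)(+1.6)+(8 × 10⁻⁴)(-1.16) = -1.1 × 10⁻³ → UNSTABLE
  97–161 m: −αΔT+βΔS = −(1.3 × 10⁻⁴)(+1.3)+(8 × 10⁻⁴)(+1.48) = 1.0 × 10⁻³ → stable
  161–175 m: −αΔT+βΔS = −(1.3 × 10⁻⁴)(-1.2)+(8 × 10⁻⁴)(+0.30) = 4.0 × 10⁻⁴ → stable
  175–239 m: −αΔT+βΔS = −(1.3 × 10⁻⁴)(-2.4)+(8 × 10⁻⁴)(+2.76) = 2.5 × 10⁻³ → stable
The 45–97 m interval has Δρ < 0: lighter water underlies denser water.

45–97 m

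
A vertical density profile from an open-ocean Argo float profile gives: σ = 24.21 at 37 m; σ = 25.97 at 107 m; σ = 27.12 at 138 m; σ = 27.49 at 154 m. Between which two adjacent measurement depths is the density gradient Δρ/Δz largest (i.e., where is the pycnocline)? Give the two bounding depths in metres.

107–138 m

Compute the density gradient over each adjacent pair:
  37–107 m: Δρ/Δz = 1.76/70 = 0.025 kg m⁻⁴
  107–138 m: Δρ/Δz = 1.15/31 = 0.037 kg m⁻⁴
  138–154 m: Δρ/Δz = 0.37/16 = 0.023 kg m⁻⁴
The largest gradient is in the 107–138 m interval — the pycnocline.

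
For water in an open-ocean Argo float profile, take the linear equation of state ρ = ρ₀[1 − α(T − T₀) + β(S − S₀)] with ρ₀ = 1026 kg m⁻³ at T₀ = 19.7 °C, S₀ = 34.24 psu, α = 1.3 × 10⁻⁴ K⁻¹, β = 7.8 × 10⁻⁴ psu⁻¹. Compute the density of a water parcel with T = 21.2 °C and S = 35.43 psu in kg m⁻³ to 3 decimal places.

T − T₀ = +1.5 K, S − S₀ = +1.19 psu.
Bracket = 1 − α·(+1.5) + β·(+1.19) = 1 + (7.332 × 10⁻⁴) = 1.0007332.
ρ = 1026 × 1.0007332 = 1026.752 kg m⁻³.

1026.752 kg m⁻³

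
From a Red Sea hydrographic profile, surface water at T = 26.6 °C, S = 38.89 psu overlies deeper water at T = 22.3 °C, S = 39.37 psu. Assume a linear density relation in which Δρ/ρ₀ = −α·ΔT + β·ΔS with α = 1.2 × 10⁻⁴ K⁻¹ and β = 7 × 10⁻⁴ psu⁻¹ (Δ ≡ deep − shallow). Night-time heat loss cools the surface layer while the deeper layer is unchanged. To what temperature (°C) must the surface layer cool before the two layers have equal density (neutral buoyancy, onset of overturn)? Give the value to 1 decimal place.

19.5 °C

Neutral buoyancy requires Δρ = 0, i.e. −α(T_deep − T_surf′) + β(S_deep − S_surf) = 0.
T_surf′ = T_deep − (β/α)·ΔS = 22.3 − (7 × 10⁻⁴/1.2 × 10⁻⁴)·(+0.48) = 19.500 °C.
Cooling required: 26.6 − (19.500) = 7.100 °C.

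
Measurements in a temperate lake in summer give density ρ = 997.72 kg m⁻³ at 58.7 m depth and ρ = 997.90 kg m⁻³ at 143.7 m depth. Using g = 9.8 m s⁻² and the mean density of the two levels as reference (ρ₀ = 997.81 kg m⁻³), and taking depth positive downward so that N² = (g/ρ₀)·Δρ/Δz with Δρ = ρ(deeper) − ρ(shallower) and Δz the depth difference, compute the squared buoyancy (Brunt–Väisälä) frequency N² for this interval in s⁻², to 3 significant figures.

Δρ = 997.90 − 997.72 = 0.18 kg m⁻³ over Δz = 143.7 − 58.7 = 85 m.
N² = (9.8/997.81) × (0.18/85) = 2.0798 × 10⁻⁵ s⁻² ≈ 2.08 × 10⁻⁵ s⁻².

2.08 × 10⁻⁵ s⁻²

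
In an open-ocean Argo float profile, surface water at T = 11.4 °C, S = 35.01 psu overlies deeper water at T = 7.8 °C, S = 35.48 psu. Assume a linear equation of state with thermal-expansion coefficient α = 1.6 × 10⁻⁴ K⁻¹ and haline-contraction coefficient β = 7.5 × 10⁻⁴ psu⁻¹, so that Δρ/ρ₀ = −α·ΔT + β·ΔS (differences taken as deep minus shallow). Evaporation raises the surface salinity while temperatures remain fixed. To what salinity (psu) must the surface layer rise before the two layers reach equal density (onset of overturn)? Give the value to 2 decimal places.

Neutral buoyancy requires −α(T_deep − T_surf) + β(S_deep − S_surf′) = 0.
S_surf′ = S_deep − (α/β)·ΔT = 35.48 − (1.6 × 10⁻⁴/7.5 × 10⁻⁴)·(-3.6) = 36.2480 psu.
Increase required: 36.2480 − 35.01 = 1.2380 psu.

36.25 psu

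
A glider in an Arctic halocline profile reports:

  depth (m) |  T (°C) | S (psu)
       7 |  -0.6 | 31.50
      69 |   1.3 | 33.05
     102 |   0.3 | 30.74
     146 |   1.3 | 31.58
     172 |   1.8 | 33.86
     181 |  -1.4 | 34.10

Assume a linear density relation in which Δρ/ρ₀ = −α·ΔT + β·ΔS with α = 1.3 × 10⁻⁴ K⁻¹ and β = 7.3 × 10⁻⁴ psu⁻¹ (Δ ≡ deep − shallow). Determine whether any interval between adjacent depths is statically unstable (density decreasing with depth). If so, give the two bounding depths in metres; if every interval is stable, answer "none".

69–102 m

Evaluate Δρ/ρ₀ = −αΔT + βΔS across each adjacent pair:
  7–69 m: −αΔT+βΔS = −(1.3 × 10⁻⁴)(+1.9)+(7.3 × 10⁻⁴)(+1.55) = 8.8 × 10⁻⁴ → stable
  69–102 m: −αΔT+βΔS = −(1.3 × 10⁻⁴)(-1.0)+(7.3 × 10⁻⁴)(-2.31) = -1.6 × 10⁻³ → UNSTABLE
  102–146 m: −αΔT+βΔS = −(1.3 × 10⁻⁴)(+1.0)+(7.3 × 10⁻⁴)(+0.84) = 4.8 × 10⁻⁴ → stable
  146–172 m: −αΔT+βΔS = −(1.3 × 10⁻⁴)(+0.5)+(7.3 × 10⁻⁴)(+2.28) = 1.6 × 10⁻³ → stable
  172–181 m: −αΔT+βΔS = −(1.3 × 10⁻⁴)(-3.2)+(7.3 × 10⁻⁴)(+0.24) = 5.9 × 10⁻⁴ → stable
The 69–102 m interval has Δρ < 0: lighter water underlies denser water.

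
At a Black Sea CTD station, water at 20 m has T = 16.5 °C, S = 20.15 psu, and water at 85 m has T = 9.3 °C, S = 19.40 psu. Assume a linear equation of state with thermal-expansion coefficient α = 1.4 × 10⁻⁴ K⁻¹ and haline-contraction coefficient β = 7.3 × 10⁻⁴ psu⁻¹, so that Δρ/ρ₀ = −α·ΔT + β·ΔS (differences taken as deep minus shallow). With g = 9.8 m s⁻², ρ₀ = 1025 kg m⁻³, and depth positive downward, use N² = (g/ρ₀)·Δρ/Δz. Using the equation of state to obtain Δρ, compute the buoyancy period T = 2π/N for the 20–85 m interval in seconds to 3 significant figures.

ΔT = -7.2 K, ΔS = -0.75 psu (deep − shallow).
Δρ/ρ₀ = −αΔT + βΔS = 1.008 × 10⁻³ − 5.475 × 10⁻⁴ = 4.605 × 10⁻⁴, so Δρ ≈ 0.4720 kg m⁻³.
N² = (g/ρ₀)·Δρ/Δz = g·(Δρ/ρ₀)/Δz = 9.8 × 4.605 × 10⁻⁴ / 65 = 6.9429 × 10⁻⁵ s⁻².
N = √(6.9429 × 10⁻⁵) = 8.3324 × 10⁻³ rad s⁻¹ → T = 2π/N = 754.07 s ≈ 754 s.

754 s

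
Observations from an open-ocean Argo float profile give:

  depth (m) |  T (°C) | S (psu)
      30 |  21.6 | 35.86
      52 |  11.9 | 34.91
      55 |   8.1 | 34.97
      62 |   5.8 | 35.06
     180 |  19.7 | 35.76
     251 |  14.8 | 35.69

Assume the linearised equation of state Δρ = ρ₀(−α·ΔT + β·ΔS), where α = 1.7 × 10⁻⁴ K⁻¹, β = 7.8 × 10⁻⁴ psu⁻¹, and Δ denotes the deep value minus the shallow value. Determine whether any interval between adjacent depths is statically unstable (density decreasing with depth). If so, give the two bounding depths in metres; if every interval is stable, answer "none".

Evaluate Δρ/ρ₀ = −αΔT + βΔS across each adjacent pair:
  30–52 m: −αΔT+βΔS = −(1.7 × 10⁻⁴)(-9.7)+(7.8 × 10⁻⁴)(-0.95) = 9.1 × 10⁻⁴ → stable
  52–55 m: −αΔT+βΔS = −(1.7 × 10⁻⁴)(-3.8)+(7.8 × 10⁻⁴)(+0.06) = 6.9 × 10⁻⁴ → stable
  55–62 m: −αΔT+βΔS = −(1.7 × 10⁻⁴)(-2.3)+(7.8 × 10⁻⁴)(+0.09) = 4.6 × 10⁻⁴ → stable
  62–180 m: −αΔT+βΔS = −(1.7 × 10⁻⁴)(+13.9)+(7.8 × 10⁻⁴)(+0.70) = -1.8 × 10⁻³ → UNSTABLE
  180–251 m: −αΔT+βΔS = −(1.7 × 10⁻⁴)(-4.9)+(7.8 × 10⁻⁴)(-0.07) = 7.8 × 10⁻⁴ → stable
The 62–180 m interval has Δρ < 0: lighter water underlies denser water.

62–180 m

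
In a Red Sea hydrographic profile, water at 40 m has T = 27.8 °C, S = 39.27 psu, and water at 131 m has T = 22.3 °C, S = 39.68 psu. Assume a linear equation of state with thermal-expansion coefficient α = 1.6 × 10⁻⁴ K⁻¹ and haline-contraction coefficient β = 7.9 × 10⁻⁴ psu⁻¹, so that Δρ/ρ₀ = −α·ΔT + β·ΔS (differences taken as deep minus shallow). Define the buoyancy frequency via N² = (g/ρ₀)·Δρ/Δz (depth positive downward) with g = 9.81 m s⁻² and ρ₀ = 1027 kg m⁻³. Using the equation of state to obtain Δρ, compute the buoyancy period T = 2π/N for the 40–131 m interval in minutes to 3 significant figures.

9.19 min

ΔT = -5.5 K, ΔS = +0.41 psu (deep − shallow).
Δρ/ρ₀ = −αΔT + βΔS = 8.80 × 10⁻⁴ + 3.239 × 10⁻⁴ = 1.2039 × 10⁻³, so Δρ ≈ 1.236 kg m⁻³.
N² = (g/ρ₀)·Δρ/Δz = g·(Δρ/ρ₀)/Δz = 9.81 × 1.2039 × 10⁻³ / 91 = 1.2978 × 10⁻⁴ s⁻².
N = √(1.2978 × 10⁻⁴) = 0.011392 rad s⁻¹ → T = 2π/N = 551.54 s = 9.1923 min ≈ 9.19 min.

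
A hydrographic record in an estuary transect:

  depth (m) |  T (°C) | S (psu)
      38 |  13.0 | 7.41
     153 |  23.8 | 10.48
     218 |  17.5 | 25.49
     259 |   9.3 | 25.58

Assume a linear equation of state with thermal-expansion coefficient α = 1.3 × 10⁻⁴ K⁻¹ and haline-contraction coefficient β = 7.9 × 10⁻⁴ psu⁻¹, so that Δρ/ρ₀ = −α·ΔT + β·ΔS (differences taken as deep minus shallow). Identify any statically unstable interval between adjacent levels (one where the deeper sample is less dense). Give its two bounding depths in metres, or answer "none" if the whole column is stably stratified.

Evaluate Δρ/ρ₀ = −αΔT + βΔS across each adjacent pair:
  38–153 m: −αΔT+βΔS = −(1.3 × 10⁻⁴)(+10.8)+(7.9 × 10⁻⁴)(+3.07) = 1.0 × 10⁻³ → stable
  153–218 m: −αΔT+βΔS = −(1.3 × 10⁻⁴)(-6.3)+(7.9 × 10⁻⁴)(+15.01) = 0.013 → stable
  218–259 m: −αΔT+βΔS = −(1.3 × 10⁻⁴)(-8.2)+(7.9 × 10⁻⁴)(+0.09) = 1.1 × 10⁻³ → stable
Every interval has Δρ > 0: the column is stably stratified throughout.

none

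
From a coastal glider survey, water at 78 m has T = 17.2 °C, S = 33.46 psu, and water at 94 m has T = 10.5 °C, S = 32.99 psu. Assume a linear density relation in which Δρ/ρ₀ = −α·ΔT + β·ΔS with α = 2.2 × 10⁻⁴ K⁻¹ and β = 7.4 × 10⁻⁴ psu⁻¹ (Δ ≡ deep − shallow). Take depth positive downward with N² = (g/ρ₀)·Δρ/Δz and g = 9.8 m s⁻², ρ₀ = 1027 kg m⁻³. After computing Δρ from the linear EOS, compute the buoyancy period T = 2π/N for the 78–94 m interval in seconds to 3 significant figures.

239 s

ΔT = -6.7 K, ΔS = -0.47 psu (deep − shallow).
Δρ/ρ₀ = −αΔT + βΔS = 1.474 × 10⁻³ − 3.478 × 10⁻⁴ = 1.1262 × 10⁻³, so Δρ ≈ 1.157 kg m⁻³.
N² = (g/ρ₀)·Δρ/Δz = g·(Δρ/ρ₀)/Δz = 9.8 × 1.1262 × 10⁻³ / 16 = 6.8980 × 10⁻⁴ s⁻².
N = √(6.8980 × 10⁻⁴) = 0.026264 rad s⁻¹ → T = 2π/N = 239.23 s ≈ 239 s.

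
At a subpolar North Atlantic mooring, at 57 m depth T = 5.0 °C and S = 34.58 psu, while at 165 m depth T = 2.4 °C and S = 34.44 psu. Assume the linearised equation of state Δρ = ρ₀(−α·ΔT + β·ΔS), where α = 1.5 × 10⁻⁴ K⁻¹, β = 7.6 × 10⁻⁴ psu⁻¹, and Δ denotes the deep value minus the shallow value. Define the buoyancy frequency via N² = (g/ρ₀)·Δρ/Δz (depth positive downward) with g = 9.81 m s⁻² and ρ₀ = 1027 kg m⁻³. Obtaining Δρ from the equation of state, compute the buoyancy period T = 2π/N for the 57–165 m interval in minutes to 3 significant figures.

ΔT = -2.6 K, ΔS = -0.14 psu (deep − shallow).
Δρ/ρ₀ = −αΔT + βΔS = 3.90 × 10⁻⁴ − 1.064 × 10⁻⁴ = 2.836 × 10⁻⁴, so Δρ ≈ 0.2913 kg m⁻³.
N² = (g/ρ₀)·Δρ/Δz = g·(Δρ/ρ₀)/Δz = 9.81 × 2.836 × 10⁻⁴ / 108 = 2.5760 × 10⁻⁵ s⁻².
N = √(2.5760 × 10⁻⁵) = 5.0754 × 10⁻³ rad s⁻¹ → T = 2π/N = 1.2380 × 10³ s = 20.633 min ≈ 20.6 min.

20.6 min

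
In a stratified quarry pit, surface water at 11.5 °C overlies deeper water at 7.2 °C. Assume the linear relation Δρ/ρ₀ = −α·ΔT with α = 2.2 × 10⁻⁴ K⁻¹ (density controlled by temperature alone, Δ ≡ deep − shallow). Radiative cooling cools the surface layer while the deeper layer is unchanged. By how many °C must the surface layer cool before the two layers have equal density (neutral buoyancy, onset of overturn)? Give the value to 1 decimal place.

4.3 °C

With temperature the only control, equal density requires T_surf′ = T_deep.
T_surf′ = 7.2 °C.
Cooling required: 11.5 − 7.2 = 4.3 °C.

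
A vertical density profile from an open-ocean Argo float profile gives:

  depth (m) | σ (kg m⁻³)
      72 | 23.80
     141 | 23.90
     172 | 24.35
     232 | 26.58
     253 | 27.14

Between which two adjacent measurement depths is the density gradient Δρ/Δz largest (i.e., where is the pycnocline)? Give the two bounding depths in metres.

172–232 m

Compute the density gradient over each adjacent pair:
  72–141 m: Δρ/Δz = 0.10/69 = 1.4 × 10⁻³ kg m⁻⁴
  141–172 m: Δρ/Δz = 0.45/31 = 0.015 kg m⁻⁴
  172–232 m: Δρ/Δz = 2.23/60 = 0.037 kg m⁻⁴
  232–253 m: Δρ/Δz = 0.56/21 = 0.027 kg m⁻⁴
The largest gradient is in the 172–232 m interval — the pycnocline.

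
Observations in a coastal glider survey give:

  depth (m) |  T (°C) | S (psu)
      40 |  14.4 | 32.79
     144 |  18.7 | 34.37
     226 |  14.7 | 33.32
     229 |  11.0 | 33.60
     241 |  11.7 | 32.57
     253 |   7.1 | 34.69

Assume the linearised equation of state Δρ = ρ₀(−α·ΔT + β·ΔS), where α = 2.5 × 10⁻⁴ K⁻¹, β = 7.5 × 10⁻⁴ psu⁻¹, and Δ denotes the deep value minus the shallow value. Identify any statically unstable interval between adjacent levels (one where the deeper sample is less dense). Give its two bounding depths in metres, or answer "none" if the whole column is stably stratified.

229–241 m

Evaluate Δρ/ρ₀ = −αΔT + βΔS across each adjacent pair:
  40–144 m: −αΔT+βΔS = −(2.5 × 10⁻⁴)(+4.3)+(7.5 × 10⁻⁴)(+1.58) = 1.1 × 10⁻⁴ → stable
  144–226 m: −αΔT+βΔS = −(2.5 × 10⁻⁴)(-4.0)+(7.5 × 10⁻⁴)(-1.05) = 2.1 × 10⁻⁴ → stable
  226–229 m: −αΔT+βΔS = −(2.5 × 10⁻⁴)(-3.7)+(7.5 × 10⁻⁴)(+0.28) = 1.1 × 10⁻³ → stable
  229–241 m: −αΔT+βΔS = −(2.5 × 10⁻⁴)(+0.7)+(7.5 × 10⁻⁴)(-1.03) = -9.5 × 10⁻⁴ → UNSTABLE
  241–253 m: −αΔT+βΔS = −(2.5 × 10⁻⁴)(-4.6)+(7.5 × 10⁻⁴)(+2.12) = 2.7 × 10⁻³ → stable
The 229–241 m interval has Δρ < 0: lighter water underlies denser water.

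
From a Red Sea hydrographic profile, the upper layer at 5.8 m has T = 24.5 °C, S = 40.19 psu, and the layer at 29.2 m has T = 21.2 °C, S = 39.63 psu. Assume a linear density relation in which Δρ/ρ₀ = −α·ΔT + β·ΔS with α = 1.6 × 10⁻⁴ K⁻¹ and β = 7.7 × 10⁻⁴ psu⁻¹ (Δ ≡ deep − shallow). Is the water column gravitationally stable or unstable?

ΔT = 21.2 − 24.5 = -3.3 K and ΔS = 39.63 − 40.19 = -0.56 psu (deep − shallow).
−αΔT = 5.28 × 10⁻⁴; βΔS = -4.312 × 10⁻⁴; sum Δρ/ρ₀ = 9.68 × 10⁻⁵.
Δρ/ρ₀ > 0, so Δρ > 0: deeper water is denser → statically stable.

stable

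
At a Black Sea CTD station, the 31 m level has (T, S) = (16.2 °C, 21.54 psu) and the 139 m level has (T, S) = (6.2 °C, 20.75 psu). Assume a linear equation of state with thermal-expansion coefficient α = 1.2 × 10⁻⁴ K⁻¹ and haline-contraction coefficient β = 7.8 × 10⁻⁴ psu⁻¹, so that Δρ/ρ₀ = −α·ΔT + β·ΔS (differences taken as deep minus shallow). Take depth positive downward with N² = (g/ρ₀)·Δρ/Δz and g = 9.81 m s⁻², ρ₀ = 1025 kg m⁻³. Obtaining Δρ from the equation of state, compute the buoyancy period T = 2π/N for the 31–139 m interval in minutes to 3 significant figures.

ΔT = -10.0 K, ΔS = -0.79 psu (deep − shallow).
Δρ/ρ₀ = −αΔT + βΔS = 1.20 × 10⁻³ − 6.162 × 10⁻⁴ = 5.838 × 10⁻⁴, so Δρ ≈ 0.5984 kg m⁻³.
N² = (g/ρ₀)·Δρ/Δz = g·(Δρ/ρ₀)/Δz = 9.81 × 5.838 × 10⁻⁴ / 108 = 5.3029 × 10⁻⁵ s⁻².
N = √(5.3029 × 10⁻⁵) = 7.2821 × 10⁻³ rad s⁻¹ → T = 2π/N = 862.83 s = 14.381 min ≈ 14.4 min.

14.4 min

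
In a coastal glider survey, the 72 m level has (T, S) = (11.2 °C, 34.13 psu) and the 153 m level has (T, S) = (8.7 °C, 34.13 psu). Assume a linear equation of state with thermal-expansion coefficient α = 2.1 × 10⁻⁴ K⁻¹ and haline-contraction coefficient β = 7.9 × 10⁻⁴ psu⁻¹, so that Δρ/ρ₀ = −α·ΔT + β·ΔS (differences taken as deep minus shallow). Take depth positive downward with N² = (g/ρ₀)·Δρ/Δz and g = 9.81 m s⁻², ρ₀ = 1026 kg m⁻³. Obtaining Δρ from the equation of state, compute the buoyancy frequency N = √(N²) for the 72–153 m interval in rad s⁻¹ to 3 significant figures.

ΔT = -2.5 K, ΔS = +0.00 psu (deep − shallow).
Δρ/ρ₀ = −αΔT + βΔS = 5.25 × 10⁻⁴ + 0 = 5.25 × 10⁻⁴, so Δρ ≈ 0.5387 kg m⁻³.
N² = (g/ρ₀)·Δρ/Δz = g·(Δρ/ρ₀)/Δz = 9.81 × 5.25 × 10⁻⁴ / 81 = 6.3583 × 10⁻⁵ s⁻².
N = √(6.3583 × 10⁻⁵) = 7.9739 × 10⁻³ rad s⁻¹ ≈ 7.97 × 10⁻³ rad s⁻¹.

7.97 × 10⁻³ rad s⁻¹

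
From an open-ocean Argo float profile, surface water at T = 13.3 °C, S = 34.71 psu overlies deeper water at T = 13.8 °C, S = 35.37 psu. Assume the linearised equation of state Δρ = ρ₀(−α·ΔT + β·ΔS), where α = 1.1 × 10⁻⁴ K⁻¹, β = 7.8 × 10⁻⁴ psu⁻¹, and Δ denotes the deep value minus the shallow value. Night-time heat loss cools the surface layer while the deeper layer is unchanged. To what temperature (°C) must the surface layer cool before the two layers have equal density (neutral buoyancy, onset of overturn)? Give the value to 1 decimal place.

Neutral buoyancy requires Δρ = 0, i.e. −α(T_deep − T_surf′) + β(S_deep − S_surf) = 0.
T_surf′ = T_deep − (β/α)·ΔS = 13.8 − (7.8 × 10⁻⁴/1.1 × 10⁻⁴)·(+0.66) = 9.120 °C.
Cooling required: 13.3 − (9.120) = 4.180 °C.

9.1 °C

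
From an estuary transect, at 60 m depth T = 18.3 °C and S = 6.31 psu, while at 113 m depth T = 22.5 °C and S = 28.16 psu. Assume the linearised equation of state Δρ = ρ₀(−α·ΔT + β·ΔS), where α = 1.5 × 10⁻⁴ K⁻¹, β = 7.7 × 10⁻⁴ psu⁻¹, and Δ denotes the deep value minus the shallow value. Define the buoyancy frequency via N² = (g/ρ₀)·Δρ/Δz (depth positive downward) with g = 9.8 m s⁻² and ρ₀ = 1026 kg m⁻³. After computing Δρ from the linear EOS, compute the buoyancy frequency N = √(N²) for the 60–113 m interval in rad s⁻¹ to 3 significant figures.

0.0547 rad s⁻¹

ΔT = +4.2 K, ΔS = +21.85 psu (deep − shallow).
Δρ/ρ₀ = −αΔT + βΔS = -6.30 × 10⁻⁴ + 0.0168245 = 0.0161945, so Δρ ≈ 16.62 kg m⁻³.
N² = (g/ρ₀)·Δρ/Δz = g·(Δρ/ρ₀)/Δz = 9.8 × 0.0161945 / 53 = 2.9945 × 10⁻³ s⁻².
N = √(2.9945 × 10⁻³) = 0.054722 rad s⁻¹ ≈ 0.0547 rad s⁻¹.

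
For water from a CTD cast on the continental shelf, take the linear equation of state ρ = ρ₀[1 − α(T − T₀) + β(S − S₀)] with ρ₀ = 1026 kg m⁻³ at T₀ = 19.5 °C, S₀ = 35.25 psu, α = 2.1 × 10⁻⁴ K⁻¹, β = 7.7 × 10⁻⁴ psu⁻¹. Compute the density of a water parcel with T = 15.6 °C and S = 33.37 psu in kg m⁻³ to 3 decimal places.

1025.355 kg m⁻³

T − T₀ = -3.9 K, S − S₀ = -1.88 psu.
Bracket = 1 − α·(-3.9) + β·(-1.88) = 1 + (-6.286 × 10⁻⁴) = 0.9993714.
ρ = 1026 × 0.9993714 = 1025.355 kg m⁻³.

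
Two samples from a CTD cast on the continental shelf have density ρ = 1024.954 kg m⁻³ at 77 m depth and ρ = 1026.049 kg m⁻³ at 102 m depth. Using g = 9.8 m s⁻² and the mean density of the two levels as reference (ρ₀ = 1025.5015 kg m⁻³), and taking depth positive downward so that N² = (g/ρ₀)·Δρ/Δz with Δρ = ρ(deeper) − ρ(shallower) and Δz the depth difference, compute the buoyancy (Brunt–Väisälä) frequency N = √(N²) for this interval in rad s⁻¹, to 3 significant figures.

0.0205 rad s⁻¹

Δρ = 1026.049 − 1024.954 = 1.095 kg m⁻³ over Δz = 102 − 77 = 25 m.
N² = (9.8/1025.5015) × (1.095/25) = 4.1857 × 10⁻⁴ s⁻².
N = √(4.1857 × 10⁻⁴) = 0.020459 rad s⁻¹ ≈ 0.0205 rad s⁻¹.
Since Δρ > 0 the layer is stably stratified.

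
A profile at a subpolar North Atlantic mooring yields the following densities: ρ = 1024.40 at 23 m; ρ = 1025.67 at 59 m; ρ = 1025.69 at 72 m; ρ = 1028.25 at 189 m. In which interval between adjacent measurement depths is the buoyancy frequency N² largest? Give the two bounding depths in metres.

Compute the density gradient over each adjacent pair:
  23–59 m: Δρ/Δz = 1.27/36 = 0.035 kg m⁻⁴
  59–72 m: Δρ/Δz = 0.02/13 = 1.5 × 10⁻³ kg m⁻⁴
  72–189 m: Δρ/Δz = 2.56/117 = 0.022 kg m⁻⁴
The largest gradient is in the 23–59 m interval — the pycnocline.

23–59 m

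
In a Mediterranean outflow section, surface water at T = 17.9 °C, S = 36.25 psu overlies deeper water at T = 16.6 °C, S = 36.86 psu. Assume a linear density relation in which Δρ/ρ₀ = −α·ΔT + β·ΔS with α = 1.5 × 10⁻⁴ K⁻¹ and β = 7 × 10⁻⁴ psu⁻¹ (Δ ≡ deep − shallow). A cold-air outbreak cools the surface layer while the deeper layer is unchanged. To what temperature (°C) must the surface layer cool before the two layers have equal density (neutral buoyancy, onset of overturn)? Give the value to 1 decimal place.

Neutral buoyancy requires Δρ = 0, i.e. −α(T_deep − T_surf′) + β(S_deep − S_surf) = 0.
T_surf′ = T_deep − (β/α)·ΔS = 16.6 − (7 × 10⁻⁴/1.5 × 10⁻⁴)·(+0.61) = 13.753 °C.
Cooling required: 17.9 − (13.753) = 4.147 °C.

13.8 °C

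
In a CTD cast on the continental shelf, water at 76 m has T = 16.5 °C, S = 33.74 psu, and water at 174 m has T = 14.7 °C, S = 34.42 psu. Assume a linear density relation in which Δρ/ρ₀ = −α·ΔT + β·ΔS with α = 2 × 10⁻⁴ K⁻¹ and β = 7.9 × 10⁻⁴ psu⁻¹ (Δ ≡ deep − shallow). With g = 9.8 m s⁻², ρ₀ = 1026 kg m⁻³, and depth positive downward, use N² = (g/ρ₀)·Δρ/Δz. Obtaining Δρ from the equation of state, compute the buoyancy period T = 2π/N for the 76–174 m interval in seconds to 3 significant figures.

663 s

ΔT = -1.8 K, ΔS = +0.68 psu (deep − shallow).
Δρ/ρ₀ = −αΔT + βΔS = 3.60 × 10⁻⁴ + 5.372 × 10⁻⁴ = 8.972 × 10⁻⁴, so Δρ ≈ 0.9205 kg m⁻³.
N² = (g/ρ₀)·Δρ/Δz = g·(Δρ/ρ₀)/Δz = 9.8 × 8.972 × 10⁻⁴ / 98 = 8.9720 × 10⁻⁵ s⁻².
N = √(8.9720 × 10⁻⁵) = 9.4721 × 10⁻³ rad s⁻¹ → T = 2π/N = 663.34 s ≈ 663 s.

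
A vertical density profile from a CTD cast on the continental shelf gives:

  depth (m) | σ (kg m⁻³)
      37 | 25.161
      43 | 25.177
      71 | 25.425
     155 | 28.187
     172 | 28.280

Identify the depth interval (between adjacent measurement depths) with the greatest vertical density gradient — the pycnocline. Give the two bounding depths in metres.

71–155 m

Compute the density gradient over each adjacent pair:
  37–43 m: Δρ/Δz = 0.016/6 = 2.7 × 10⁻³ kg m⁻⁴
  43–71 m: Δρ/Δz = 0.248/28 = 8.9 × 10⁻³ kg m⁻⁴
  71–155 m: Δρ/Δz = 2.762/84 = 0.033 kg m⁻⁴
  155–172 m: Δρ/Δz = 0.093/17 = 5.5 × 10⁻³ kg m⁻⁴
The largest gradient is in the 71–155 m interval — the pycnocline.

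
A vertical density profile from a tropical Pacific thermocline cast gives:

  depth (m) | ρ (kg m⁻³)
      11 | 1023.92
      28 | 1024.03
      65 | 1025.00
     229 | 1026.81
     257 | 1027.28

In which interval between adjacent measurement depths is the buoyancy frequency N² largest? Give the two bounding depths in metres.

Compute the density gradient over each adjacent pair:
  11–28 m: Δρ/Δz = 0.11/17 = 6.5 × 10⁻³ kg m⁻⁴
  28–65 m: Δρ/Δz = 0.97/37 = 0.026 kg m⁻⁴
  65–229 m: Δρ/Δz = 1.81/164 = 0.011 kg m⁻⁴
  229–257 m: Δρ/Δz = 0.47/28 = 0.017 kg m⁻⁴
The largest gradient is in the 28–65 m interval — the pycnocline.

28–65 m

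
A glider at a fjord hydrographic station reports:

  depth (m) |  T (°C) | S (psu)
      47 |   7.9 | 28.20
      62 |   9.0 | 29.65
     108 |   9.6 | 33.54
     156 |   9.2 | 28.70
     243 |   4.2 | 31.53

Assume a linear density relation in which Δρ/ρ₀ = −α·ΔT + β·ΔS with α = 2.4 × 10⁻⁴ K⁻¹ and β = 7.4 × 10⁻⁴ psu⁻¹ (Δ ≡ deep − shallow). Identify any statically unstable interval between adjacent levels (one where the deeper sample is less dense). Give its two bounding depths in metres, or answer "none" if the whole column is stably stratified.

108–156 m

Evaluate Δρ/ρ₀ = −αΔT + βΔS across each adjacent pair:
  47–62 m: −αΔT+βΔS = −(2.4 × 10⁻⁴)(+1.1)+(7.4 × 10⁻⁴)(+1.45) = 8.1 × 10⁻⁴ → stable
  62–108 m: −αΔT+βΔS = −(2.4 × 10⁻⁴)(+0.6)+(7.4 × 10⁻⁴)(+3.89) = 2.7 × 10⁻³ → stable
  108–156 m: −αΔT+βΔS = −(2.4 × 10⁻⁴)(-0.4)+(7.4 × 10⁻⁴)(-4.84) = -3.5 × 10⁻³ → UNSTABLE
  156–243 m: −αΔT+βΔS = −(2.4 × 10⁻⁴)(-5.0)+(7.4 × 10⁻⁴)(+2.83) = 3.3 × 10⁻³ → stable
The 108–156 m interval has Δρ < 0: lighter water underlies denser water.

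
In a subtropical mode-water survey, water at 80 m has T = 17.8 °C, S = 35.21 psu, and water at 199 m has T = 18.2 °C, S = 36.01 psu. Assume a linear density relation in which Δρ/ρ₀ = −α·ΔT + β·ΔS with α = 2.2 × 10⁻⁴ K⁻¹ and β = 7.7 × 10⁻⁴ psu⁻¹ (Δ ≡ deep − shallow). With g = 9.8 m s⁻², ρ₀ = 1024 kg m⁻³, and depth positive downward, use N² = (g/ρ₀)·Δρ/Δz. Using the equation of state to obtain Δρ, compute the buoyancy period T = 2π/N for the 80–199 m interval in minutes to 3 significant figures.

ΔT = +0.4 K, ΔS = +0.80 psu (deep − shallow).
Δρ/ρ₀ = −αΔT + βΔS = -8.80 × 10⁻⁵ + 6.16 × 10⁻⁴ = 5.28 × 10⁻⁴, so Δρ ≈ 0.5407 kg m⁻³.
N² = (g/ρ₀)·Δρ/Δz = g·(Δρ/ρ₀)/Δz = 9.8 × 5.28 × 10⁻⁴ / 119 = 4.3482 × 10⁻⁵ s⁻².
N = √(4.3482 × 10⁻⁵) = 6.5941 × 10⁻³ rad s⁻¹ → T = 2π/N = 952.85 s = 15.881 min ≈ 15.9 min.

15.9 min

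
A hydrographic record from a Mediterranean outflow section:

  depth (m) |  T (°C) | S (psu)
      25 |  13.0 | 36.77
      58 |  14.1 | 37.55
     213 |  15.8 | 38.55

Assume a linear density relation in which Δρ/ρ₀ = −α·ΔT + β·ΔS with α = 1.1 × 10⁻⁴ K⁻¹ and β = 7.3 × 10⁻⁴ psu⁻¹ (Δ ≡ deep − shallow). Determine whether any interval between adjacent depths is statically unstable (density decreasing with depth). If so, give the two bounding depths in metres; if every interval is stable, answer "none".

none

Evaluate Δρ/ρ₀ = −αΔT + βΔS across each adjacent pair:
  25–58 m: −αΔT+βΔS = −(1.1 × 10⁻⁴)(+1.1)+(7.3 × 10⁻⁴)(+0.78) = 4.5 × 10⁻⁴ → stable
  58–213 m: −αΔT+βΔS = −(1.1 × 10⁻⁴)(+1.7)+(7.3 × 10⁻⁴)(+1.00) = 5.4 × 10⁻⁴ → stable
Every interval has Δρ > 0: the column is stably stratified throughout.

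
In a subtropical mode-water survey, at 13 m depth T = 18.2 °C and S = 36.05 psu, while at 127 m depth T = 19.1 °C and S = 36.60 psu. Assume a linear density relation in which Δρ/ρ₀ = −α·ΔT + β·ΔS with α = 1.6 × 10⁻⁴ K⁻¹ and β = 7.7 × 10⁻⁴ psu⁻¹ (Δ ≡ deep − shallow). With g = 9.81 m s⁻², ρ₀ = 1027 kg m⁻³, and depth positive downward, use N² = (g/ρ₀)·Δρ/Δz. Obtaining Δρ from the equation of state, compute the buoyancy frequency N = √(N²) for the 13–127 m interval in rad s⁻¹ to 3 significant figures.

4.90 × 10⁻³ rad s⁻¹

ΔT = +0.9 K, ΔS = +0.55 psu (deep − shallow).
Δρ/ρ₀ = −αΔT + βΔS = -1.44 × 10⁻⁴ + 4.235 × 10⁻⁴ = 2.795 × 10⁻⁴, so Δρ ≈ 0.2870 kg m⁻³.
N² = (g/ρ₀)·Δρ/Δz = g·(Δρ/ρ₀)/Δz = 9.81 × 2.795 × 10⁻⁴ / 114 = 2.4052 × 10⁻⁵ s⁻².
N = √(2.4052 × 10⁻⁵) = 4.9043 × 10⁻³ rad s⁻¹ ≈ 4.90 × 10⁻³ rad s⁻¹.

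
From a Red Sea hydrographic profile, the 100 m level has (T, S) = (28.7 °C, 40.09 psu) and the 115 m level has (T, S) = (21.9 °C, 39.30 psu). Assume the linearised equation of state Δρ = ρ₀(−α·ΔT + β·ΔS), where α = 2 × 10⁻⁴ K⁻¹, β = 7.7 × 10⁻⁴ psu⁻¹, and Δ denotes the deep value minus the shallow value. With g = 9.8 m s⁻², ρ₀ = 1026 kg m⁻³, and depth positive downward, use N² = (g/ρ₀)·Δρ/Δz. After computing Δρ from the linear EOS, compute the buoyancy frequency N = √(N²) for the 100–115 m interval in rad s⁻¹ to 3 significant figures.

ΔT = -6.8 K, ΔS = -0.79 psu (deep − shallow).
Δρ/ρ₀ = −αΔT + βΔS = 1.36 × 10⁻³ − 6.083 × 10⁻⁴ = 7.517 × 10⁻⁴, so Δρ ≈ 0.7712 kg m⁻³.
N² = (g/ρ₀)·Δρ/Δz = g·(Δρ/ρ₀)/Δz = 9.8 × 7.517 × 10⁻⁴ / 15 = 4.9111 × 10⁻⁴ s⁻².
N = √(4.9111 × 10⁻⁴) = 0.022161 rad s⁻¹ ≈ 0.0222 rad s⁻¹.

0.0222 rad s⁻¹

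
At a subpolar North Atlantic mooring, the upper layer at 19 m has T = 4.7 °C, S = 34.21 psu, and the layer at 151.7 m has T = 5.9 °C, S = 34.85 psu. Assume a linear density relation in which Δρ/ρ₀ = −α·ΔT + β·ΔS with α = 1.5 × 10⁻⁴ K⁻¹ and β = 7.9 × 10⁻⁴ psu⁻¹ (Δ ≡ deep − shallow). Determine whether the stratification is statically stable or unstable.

ΔT = 5.9 − 4.7 = +1.2 K and ΔS = 34.85 − 34.21 = +0.64 psu (deep − shallow).
−αΔT = -1.80 × 10⁻⁴; βΔS = 5.056 × 10⁻⁴; sum Δρ/ρ₀ = 3.256 × 10⁻⁴.
Δρ/ρ₀ > 0, so Δρ > 0: deeper water is denser → statically stable.

stable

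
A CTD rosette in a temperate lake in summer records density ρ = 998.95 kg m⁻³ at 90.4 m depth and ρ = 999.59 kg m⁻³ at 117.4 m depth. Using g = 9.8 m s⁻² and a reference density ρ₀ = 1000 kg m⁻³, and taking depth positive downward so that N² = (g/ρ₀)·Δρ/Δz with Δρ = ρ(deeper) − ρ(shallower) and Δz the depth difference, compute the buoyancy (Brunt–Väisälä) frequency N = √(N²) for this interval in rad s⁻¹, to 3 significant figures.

Δρ = 999.59 − 998.95 = 0.64 kg m⁻³ over Δz = 117.4 − 90.4 = 27 m.
N² = (9.8/1000) × (0.64/27) = 2.3230 × 10⁻⁴ s⁻².
N = √(2.3230 × 10⁻⁴) = 0.015241 rad s⁻¹ ≈ 0.0152 rad s⁻¹.

0.0152 rad s⁻¹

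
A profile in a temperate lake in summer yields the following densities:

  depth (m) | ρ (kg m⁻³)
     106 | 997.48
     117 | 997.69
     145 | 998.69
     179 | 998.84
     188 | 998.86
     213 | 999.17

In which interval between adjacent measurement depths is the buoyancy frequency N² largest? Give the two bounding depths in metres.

117–145 m

Compute the density gradient over each adjacent pair:
  106–117 m: Δρ/Δz = 0.21/11 = 0.019 kg m⁻⁴
  117–145 m: Δρ/Δz = 1.00/28 = 0.036 kg m⁻⁴
  145–179 m: Δρ/Δz = 0.15/34 = 4.4 × 10⁻³ kg m⁻⁴
  179–188 m: Δρ/Δz = 0.02/9 = 2.2 × 10⁻³ kg m⁻⁴
  188–213 m: Δρ/Δz = 0.31/25 = 0.012 kg m⁻⁴
The largest gradient is in the 117–145 m interval — the pycnocline.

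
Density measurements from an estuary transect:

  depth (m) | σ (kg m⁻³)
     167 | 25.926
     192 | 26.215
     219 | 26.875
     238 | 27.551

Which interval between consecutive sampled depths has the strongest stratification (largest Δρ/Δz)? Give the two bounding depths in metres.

219–238 m

Compute the density gradient over each adjacent pair:
  167–192 m: Δρ/Δz = 0.289/25 = 0.012 kg m⁻⁴
  192–219 m: Δρ/Δz = 0.660/27 = 0.024 kg m⁻⁴
  219–238 m: Δρ/Δz = 0.676/19 = 0.036 kg m⁻⁴
The largest gradient is in the 219–238 m interval — the pycnocline.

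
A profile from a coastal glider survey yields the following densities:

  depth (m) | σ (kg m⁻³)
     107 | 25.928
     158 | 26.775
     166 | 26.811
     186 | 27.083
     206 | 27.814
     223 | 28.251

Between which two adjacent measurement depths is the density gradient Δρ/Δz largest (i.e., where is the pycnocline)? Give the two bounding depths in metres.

186–206 m

Compute the density gradient over each adjacent pair:
  107–158 m: Δρ/Δz = 0.847/51 = 0.017 kg m⁻⁴
  158–166 m: Δρ/Δz = 0.036/8 = 4.5 × 10⁻³ kg m⁻⁴
  166–186 m: Δρ/Δz = 0.272/20 = 0.014 kg m⁻⁴
  186–206 m: Δρ/Δz = 0.731/20 = 0.037 kg m⁻⁴
  206–223 m: Δρ/Δz = 0.437/17 = 0.026 kg m⁻⁴
The largest gradient is in the 186–206 m interval — the pycnocline.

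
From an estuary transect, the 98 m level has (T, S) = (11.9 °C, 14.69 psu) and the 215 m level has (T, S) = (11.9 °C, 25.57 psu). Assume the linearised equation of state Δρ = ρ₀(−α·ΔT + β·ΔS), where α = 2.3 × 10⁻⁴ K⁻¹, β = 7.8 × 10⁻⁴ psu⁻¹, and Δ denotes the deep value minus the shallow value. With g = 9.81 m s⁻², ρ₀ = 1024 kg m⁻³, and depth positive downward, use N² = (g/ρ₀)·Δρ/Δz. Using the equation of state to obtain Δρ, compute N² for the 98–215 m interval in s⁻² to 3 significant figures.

7.12 × 10⁻⁴ s⁻²

ΔT = +0.0 K, ΔS = +10.88 psu (deep − shallow).
Δρ/ρ₀ = −αΔT + βΔS = 0 + 8.4864 × 10⁻³ = 8.4864 × 10⁻³, so Δρ ≈ 8.690 kg m⁻³.
N² = (g/ρ₀)·Δρ/Δz = g·(Δρ/ρ₀)/Δz = 9.81 × 8.4864 × 10⁻³ / 117 = 7.1155 × 10⁻⁴ s⁻² ≈ 7.12 × 10⁻⁴ s⁻².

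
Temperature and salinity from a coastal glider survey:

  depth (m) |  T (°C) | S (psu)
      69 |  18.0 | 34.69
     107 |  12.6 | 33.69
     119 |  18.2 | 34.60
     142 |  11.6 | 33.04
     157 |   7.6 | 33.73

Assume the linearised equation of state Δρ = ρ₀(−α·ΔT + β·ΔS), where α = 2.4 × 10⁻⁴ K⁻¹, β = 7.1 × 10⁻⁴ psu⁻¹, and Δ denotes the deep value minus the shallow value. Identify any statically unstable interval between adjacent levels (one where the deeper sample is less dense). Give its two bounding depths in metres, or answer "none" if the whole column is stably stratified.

107–119 m

Evaluate Δρ/ρ₀ = −αΔT + βΔS across each adjacent pair:
  69–107 m: −αΔT+βΔS = −(2.4 × 10⁻⁴)(-5.4)+(7.1 × 10⁻⁴)(-1.00) = 5.9 × 10⁻⁴ → stable
  107–119 m: −αΔT+βΔS = −(2.4 × 10⁻⁴)(+5.6)+(7.1 × 10⁻⁴)(+0.91) = -7.0 × 10⁻⁴ → UNSTABLE
  119–142 m: −αΔT+βΔS = −(2.4 × 10⁻⁴)(-6.6)+(7.1 × 10⁻⁴)(-1.56) = 4.8 × 10⁻⁴ → stable
  142–157 m: −αΔT+βΔS = −(2.4 × 10⁻⁴)(-4.0)+(7.1 × 10⁻⁴)(+0.69) = 1.4 × 10⁻³ → stable
The 107–119 m interval has Δρ < 0: lighter water underlies denser water.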